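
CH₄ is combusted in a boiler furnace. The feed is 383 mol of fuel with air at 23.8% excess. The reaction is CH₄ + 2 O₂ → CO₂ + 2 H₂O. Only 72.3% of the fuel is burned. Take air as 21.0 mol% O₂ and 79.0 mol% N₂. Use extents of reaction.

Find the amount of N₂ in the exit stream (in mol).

Stoichiometric O₂ = 2 × 383 = 766 mol; O₂ fed = 766 × 1.238 = 948.3 mol.
N₂ fed = 948.3 × 79/21 = 3567 mol.
Fuel reacted = 0.723 × 383 → ξ = 276.9 mol.
Outlet (n = n₀ + ν ξ):
  CH₄: 383 − 1(276.9) = 106.1
  O₂: 948.3 − 2(276.9) = 394.5
  N₂: 3567 (inert)
  CO₂: 0 + 1(276.9) = 276.9
  H₂O: 0 + 2(276.9) = 553.8

3570 mol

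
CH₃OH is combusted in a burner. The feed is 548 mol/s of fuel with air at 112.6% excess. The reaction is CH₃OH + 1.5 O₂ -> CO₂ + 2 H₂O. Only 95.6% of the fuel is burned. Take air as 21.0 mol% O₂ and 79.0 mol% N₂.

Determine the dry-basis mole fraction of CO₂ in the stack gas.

0.0648

Stoichiometric O₂ = 1.5 × 548 = 822 mol/s; O₂ fed = 822 × 2.126 = 1748 mol/s.
N₂ fed = 1748 × 79/21 = 6574 mol/s.
Fuel reacted = 0.956 × 548 → ξ = 523.9 mol/s.
Outlet (n = n₀ + ν ξ):
  CH₃OH: 548 − 1(523.9) = 24.11
  O₂: 1748 − 1.5(523.9) = 961.7
  N₂: 6574 (inert)
  CO₂: 0 + 1(523.9) = 523.9
  H₂O: 0 + 2(523.9) = 1048
Dry total = 8084 mol/s; y_CO₂ (dry) = 523.9 / 8084 = 0.06481.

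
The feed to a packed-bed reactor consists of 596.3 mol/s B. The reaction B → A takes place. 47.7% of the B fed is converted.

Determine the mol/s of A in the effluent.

284 mol/s

B reacted = 0.477 × 596.3 = 284.4 mol/s; ν_B = −1, so ξ = 284.4/1 = 284.4 mol/s.
Outlet amounts (n = n₀ + ν ξ):
  B: 596.3 − 1(284.4) = 311.9
  A: 0 + 1(284.4) = 284.4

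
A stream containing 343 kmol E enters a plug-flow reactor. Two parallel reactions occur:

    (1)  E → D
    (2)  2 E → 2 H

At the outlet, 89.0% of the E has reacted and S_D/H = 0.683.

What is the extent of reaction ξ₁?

Conversion of E: E consumed = 0.89 × 343 = 305.3 kmol = 1ξ₁ + 2ξ₂.
Selectivity: 1ξ₁ / (2ξ₂) = 0.683 → ξ₁ = 1.366 ξ₂.
Substitute: (1·1.366 + 2) ξ₂ = 305.3 → ξ₂ = 90.69 kmol, ξ₁ = 123.9 kmol.
Outlet amounts (n = n₀ + Σ ν·ξ):
  E: 343 − 1(123.9) − 2(90.69) = 37.73
  D: 0 + 1(123.9) = 123.9
  H: 0 + 2(90.69) = 181.4

ξ₁ = 124 kmol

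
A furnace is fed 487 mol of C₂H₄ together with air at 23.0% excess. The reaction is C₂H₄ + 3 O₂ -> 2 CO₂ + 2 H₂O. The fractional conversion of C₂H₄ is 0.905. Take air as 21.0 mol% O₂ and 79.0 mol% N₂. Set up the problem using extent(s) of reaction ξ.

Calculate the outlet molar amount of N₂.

Stoichiometric O₂ = 3 × 487 = 1461 mol; O₂ fed = 1461 × 1.230 = 1797 mol.
N₂ fed = 1797 × 79/21 = 6760 mol.
Fuel reacted = 0.905 × 487 → ξ = 440.7 mol.
Outlet (n = n₀ + ν ξ):
  C₂H₄: 487 − 1(440.7) = 46.26
  O₂: 1797 − 3(440.7) = 474.8
  N₂: 6760 (inert)
  CO₂: 0 + 2(440.7) = 881.5
  H₂O: 0 + 2(440.7) = 881.5

6760 mol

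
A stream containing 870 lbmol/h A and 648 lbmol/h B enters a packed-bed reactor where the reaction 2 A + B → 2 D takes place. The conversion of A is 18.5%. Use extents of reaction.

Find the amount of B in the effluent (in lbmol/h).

A reacted = 0.185 × 870 = 160.9 lbmol/h; ν_A = −2, so ξ = 160.9/2 = 80.47 lbmol/h.
Outlet amounts (n = n₀ + ν ξ):
  A: 870 − 2(80.47) = 709
  B: 648 − 1(80.47) = 567.5
  D: 0 + 2(80.47) = 160.9

568 lbmol/h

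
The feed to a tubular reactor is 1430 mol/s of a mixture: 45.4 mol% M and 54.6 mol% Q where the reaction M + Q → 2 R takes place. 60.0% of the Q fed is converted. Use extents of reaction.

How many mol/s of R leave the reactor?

Q reacted = 0.6 × 780.8 = 468.5 mol/s; ν_Q = −1, so ξ = 468.5/1 = 468.5 mol/s.
Outlet amounts (n = n₀ + ν ξ):
  M: 649.2 − 1(468.5) = 180.8
  Q: 780.8 − 1(468.5) = 312.3
  R: 0 + 2(468.5) = 936.9

937 mol/s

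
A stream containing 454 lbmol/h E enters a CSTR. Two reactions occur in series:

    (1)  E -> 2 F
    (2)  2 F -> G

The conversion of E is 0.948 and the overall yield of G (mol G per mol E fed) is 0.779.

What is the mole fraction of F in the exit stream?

Conversion of E: E consumed = 1ξ₁ = 0.948 × 454 → ξ₁ = 430.4 lbmol/h.
Yield of G: 1ξ₂ / 454 = 0.779 → ξ₂ = 353.7 lbmol/h.
Outlet amounts (n = n₀ + Σ ν·ξ):
  E: 454 − 1(430.4) = 23.61
  F: 0 + 2(430.4) − 2(353.7) = 153.5
  G: 0 + 1(353.7) = 353.7
Total out = 530.7 lbmol/h; y_F = 153.5 / 530.7 = 0.2891.

0.289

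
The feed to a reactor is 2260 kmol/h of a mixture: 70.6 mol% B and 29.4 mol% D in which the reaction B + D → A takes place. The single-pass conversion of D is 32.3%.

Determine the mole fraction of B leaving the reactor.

D reacted = 0.323 × 664.4 = 214.6 kmol/h; ν_D = −1, so ξ = 214.6/1 = 214.6 kmol/h.
Outlet amounts (n = n₀ + ν ξ):
  B: 1596 − 1(214.6) = 1381
  D: 664.4 − 1(214.6) = 449.8
  A: 0 + 1(214.6) = 214.6
Total out = 2045 kmol/h; y_B = 1381 / 2045 = 0.6752.

0.675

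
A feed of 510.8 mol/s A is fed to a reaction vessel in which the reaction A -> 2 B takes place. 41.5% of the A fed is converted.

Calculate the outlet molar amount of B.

424 mol/s

A reacted = 0.415 × 510.8 = 212 mol/s; ν_A = −1, so ξ = 212/1 = 212 mol/s.
Outlet amounts (n = n₀ + ν ξ):
  A: 510.8 − 1(212) = 298.8
  B: 0 + 2(212) = 424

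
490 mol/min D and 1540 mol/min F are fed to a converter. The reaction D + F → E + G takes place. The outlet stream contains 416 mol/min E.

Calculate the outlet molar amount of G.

416 mol/min

For E: n = n₀ + 1ξ → 416 = 0 + 1ξ, giving ξ = 416 mol/min.
Outlet amounts (n = n₀ + ν ξ):
  D: 490 − 1(416) = 74
  F: 1540 − 1(416) = 1124
  E: 0 + 1(416) = 416
  G: 0 + 1(416) = 416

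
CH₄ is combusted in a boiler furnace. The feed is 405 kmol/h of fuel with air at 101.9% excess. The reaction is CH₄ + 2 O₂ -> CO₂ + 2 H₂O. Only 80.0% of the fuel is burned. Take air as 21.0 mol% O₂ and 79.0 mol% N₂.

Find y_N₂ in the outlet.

Stoichiometric O₂ = 2 × 405 = 810 kmol/h; O₂ fed = 810 × 2.019 = 1635 kmol/h.
N₂ fed = 1635 × 79/21 = 6152 kmol/h.
Fuel reacted = 0.8 × 405 → ξ = 324 kmol/h.
Outlet (n = n₀ + ν ξ):
  CH₄: 405 − 1(324) = 81
  O₂: 1635 − 2(324) = 987.4
  N₂: 6152 (inert)
  CO₂: 0 + 1(324) = 324
  H₂O: 0 + 2(324) = 648
Total out = 8193 kmol/h; y_N₂ = 6152 / 8193 = 0.7509.

0.751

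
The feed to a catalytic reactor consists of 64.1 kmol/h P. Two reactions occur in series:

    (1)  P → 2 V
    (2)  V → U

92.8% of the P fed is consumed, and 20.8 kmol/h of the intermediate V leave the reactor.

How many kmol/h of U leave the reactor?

98.2 kmol/h

Conversion of P: P consumed = 1ξ₁ = 0.928 × 64.1 → ξ₁ = 59.48 kmol/h.
V balance: n_V = 0 + 2ξ₁ − 1ξ₂ = 20.8 → ξ₂ = (2·59.48 − 20.8)/1 = 98.17 kmol/h.
Outlet amounts (n = n₀ + Σ ν·ξ):
  P: 64.1 − 1(59.48) = 4.615
  V: 0 + 2(59.48) − 1(98.17) = 20.8
  U: 0 + 1(98.17) = 98.17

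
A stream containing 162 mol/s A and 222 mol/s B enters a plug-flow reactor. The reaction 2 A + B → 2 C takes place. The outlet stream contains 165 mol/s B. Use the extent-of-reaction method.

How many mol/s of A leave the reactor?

For B: n = n₀ − 1ξ → 165 = 222 − 1ξ, giving ξ = 57 mol/s.
Outlet amounts (n = n₀ + ν ξ):
  A: 162 − 2(57) = 48
  B: 222 − 1(57) = 165
  C: 0 + 2(57) = 114

48 mol/s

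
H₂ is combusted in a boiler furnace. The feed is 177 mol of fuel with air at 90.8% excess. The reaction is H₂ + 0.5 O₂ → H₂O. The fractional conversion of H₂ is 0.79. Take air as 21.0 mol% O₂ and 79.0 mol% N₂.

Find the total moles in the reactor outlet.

Stoichiometric O₂ = 0.5 × 177 = 88.5 mol; O₂ fed = 88.5 × 1.908 = 168.9 mol.
N₂ fed = 168.9 × 79/21 = 635.2 mol.
Fuel reacted = 0.79 × 177 → ξ = 139.8 mol.
Outlet (n = n₀ + ν ξ):
  H₂: 177 − 1(139.8) = 37.17
  O₂: 168.9 − 0.5(139.8) = 98.94
  N₂: 635.2 (inert)
  H₂O: 0 + 1(139.8) = 139.8
Total out = 37.17 + 98.94 + 635.2 + 139.8 = 911.2 mol.

911 mol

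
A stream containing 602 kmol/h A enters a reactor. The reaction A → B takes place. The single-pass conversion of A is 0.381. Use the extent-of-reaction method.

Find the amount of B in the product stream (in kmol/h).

229 kmol/h

A reacted = 0.381 × 602 = 229.4 kmol/h; ν_A = −1, so ξ = 229.4/1 = 229.4 kmol/h.
Outlet amounts (n = n₀ + ν ξ):
  A: 602 − 1(229.4) = 372.6
  B: 0 + 1(229.4) = 229.4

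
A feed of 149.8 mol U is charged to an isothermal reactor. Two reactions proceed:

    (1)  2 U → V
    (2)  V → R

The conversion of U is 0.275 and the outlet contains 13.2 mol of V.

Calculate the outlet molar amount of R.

Conversion of U: U consumed = 2ξ₁ = 0.275 × 149.8 → ξ₁ = 20.6 mol.
V balance: n_V = 0 + 1ξ₁ − 1ξ₂ = 13.2 → ξ₂ = (1·20.6 − 13.2)/1 = 7.398 mol.
Outlet amounts (n = n₀ + Σ ν·ξ):
  U: 149.8 − 2(20.6) = 108.6
  V: 0 + 1(20.6) − 1(7.398) = 13.2
  R: 0 + 1(7.398) = 7.398

7.4 mol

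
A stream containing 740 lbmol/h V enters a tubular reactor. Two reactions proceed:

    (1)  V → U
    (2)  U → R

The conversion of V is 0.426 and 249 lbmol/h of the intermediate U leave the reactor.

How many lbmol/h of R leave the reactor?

Conversion of V: V consumed = 1ξ₁ = 0.426 × 740 → ξ₁ = 315.2 lbmol/h.
U balance: n_U = 0 + 1ξ₁ − 1ξ₂ = 249 → ξ₂ = (1·315.2 − 249)/1 = 66.24 lbmol/h.
Outlet amounts (n = n₀ + Σ ν·ξ):
  V: 740 − 1(315.2) = 424.8
  U: 0 + 1(315.2) − 1(66.24) = 249
  R: 0 + 1(66.24) = 66.24

66.2 lbmol/h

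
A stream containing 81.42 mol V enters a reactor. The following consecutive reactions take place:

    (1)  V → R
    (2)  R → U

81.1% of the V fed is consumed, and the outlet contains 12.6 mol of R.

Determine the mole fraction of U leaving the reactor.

0.656

Conversion of V: V consumed = 1ξ₁ = 0.811 × 81.42 → ξ₁ = 66.03 mol.
R balance: n_R = 0 + 1ξ₁ − 1ξ₂ = 12.6 → ξ₂ = (1·66.03 − 12.6)/1 = 53.43 mol.
Outlet amounts (n = n₀ + Σ ν·ξ):
  V: 81.42 − 1(66.03) = 15.39
  R: 0 + 1(66.03) − 1(53.43) = 12.6
  U: 0 + 1(53.43) = 53.43
Total out = 81.42 mol; y_U = 53.43 / 81.42 = 0.6562.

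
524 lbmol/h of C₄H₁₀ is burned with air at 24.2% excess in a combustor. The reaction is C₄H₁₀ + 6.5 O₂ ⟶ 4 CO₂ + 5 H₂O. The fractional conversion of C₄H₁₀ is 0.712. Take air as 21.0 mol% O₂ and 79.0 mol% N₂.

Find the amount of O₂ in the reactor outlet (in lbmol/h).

Stoichiometric O₂ = 6.5 × 524 = 3406 lbmol/h; O₂ fed = 3406 × 1.242 = 4230 lbmol/h.
N₂ fed = 4230 × 79/21 = 15910 lbmol/h.
Fuel reacted = 0.712 × 524 → ξ = 373.1 lbmol/h.
Outlet (n = n₀ + ν ξ):
  C₄H₁₀: 524 − 1(373.1) = 150.9
  O₂: 4230 − 6.5(373.1) = 1805
  N₂: 15910 (inert)
  CO₂: 0 + 4(373.1) = 1492
  H₂O: 0 + 5(373.1) = 1865

1810 lbmol/h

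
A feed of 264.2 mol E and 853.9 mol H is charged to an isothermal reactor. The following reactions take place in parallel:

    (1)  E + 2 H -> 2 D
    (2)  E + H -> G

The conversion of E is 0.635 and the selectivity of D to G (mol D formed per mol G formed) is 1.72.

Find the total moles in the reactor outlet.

950 mol

Conversion of E: E consumed = 0.635 × 264.2 = 167.8 mol = 1ξ₁ + 1ξ₂.
Selectivity: 2ξ₁ / (1ξ₂) = 1.72 → ξ₁ = 0.86 ξ₂.
Substitute: (1·0.86 + 1) ξ₂ = 167.8 → ξ₂ = 90.2 mol, ξ₁ = 77.57 mol.
Outlet amounts (n = n₀ + Σ ν·ξ):
  E: 264.2 − 1(77.57) − 1(90.2) = 96.43
  H: 853.9 − 2(77.57) − 1(90.2) = 608.6
  D: 0 + 2(77.57) = 155.1
  G: 0 + 1(90.2) = 90.2
Total out = 96.43 + 608.6 + 155.1 + 90.2 = 950.3 mol.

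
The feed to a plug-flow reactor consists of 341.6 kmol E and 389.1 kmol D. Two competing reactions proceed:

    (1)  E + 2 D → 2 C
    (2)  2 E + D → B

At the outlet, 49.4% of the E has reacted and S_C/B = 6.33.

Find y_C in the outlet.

0.368

Conversion of E: E consumed = 0.494 × 341.6 = 168.8 kmol = 1ξ₁ + 2ξ₂.
Selectivity: 2ξ₁ / (1ξ₂) = 6.33 → ξ₁ = 3.165 ξ₂.
Substitute: (1·3.165 + 2) ξ₂ = 168.8 → ξ₂ = 32.67 kmol, ξ₁ = 103.4 kmol.
Outlet amounts (n = n₀ + Σ ν·ξ):
  E: 341.6 − 1(103.4) − 2(32.67) = 172.8
  D: 389.1 − 2(103.4) − 1(32.67) = 149.6
  C: 0 + 2(103.4) = 206.8
  B: 0 + 1(32.67) = 32.67
Total out = 561.9 kmol; y_C = 206.8 / 561.9 = 0.368.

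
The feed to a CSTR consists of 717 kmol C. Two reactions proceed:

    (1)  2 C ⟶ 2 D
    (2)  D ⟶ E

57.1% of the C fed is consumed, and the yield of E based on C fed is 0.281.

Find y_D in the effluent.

0.29

Conversion of C: C consumed = 2ξ₁ = 0.571 × 717 → ξ₁ = 204.7 kmol.
Yield of E: 1ξ₂ / 717 = 0.281 → ξ₂ = 201.5 kmol.
Outlet amounts (n = n₀ + Σ ν·ξ):
  C: 717 − 2(204.7) = 307.6
  D: 0 + 2(204.7) − 1(201.5) = 207.9
  E: 0 + 1(201.5) = 201.5
Total out = 717 kmol; y_D = 207.9 / 717 = 0.29.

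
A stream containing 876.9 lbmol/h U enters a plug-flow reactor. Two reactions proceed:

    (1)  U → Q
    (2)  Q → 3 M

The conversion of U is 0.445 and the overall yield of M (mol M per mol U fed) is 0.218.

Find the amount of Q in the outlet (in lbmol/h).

Conversion of U: U consumed = 1ξ₁ = 0.445 × 876.9 → ξ₁ = 390.2 lbmol/h.
Yield of M: 3ξ₂ / 876.9 = 0.218 → ξ₂ = 63.72 lbmol/h.
Outlet amounts (n = n₀ + Σ ν·ξ):
  U: 876.9 − 1(390.2) = 486.7
  Q: 0 + 1(390.2) − 1(63.72) = 326.5
  M: 0 + 3(63.72) = 191.2

326 lbmol/h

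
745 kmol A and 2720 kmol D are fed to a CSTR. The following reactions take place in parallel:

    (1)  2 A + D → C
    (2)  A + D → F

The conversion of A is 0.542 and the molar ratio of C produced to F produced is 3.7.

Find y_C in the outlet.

0.0581

Conversion of A: A consumed = 0.542 × 745 = 403.8 kmol = 2ξ₁ + 1ξ₂.
Selectivity: 1ξ₁ / (1ξ₂) = 3.7 → ξ₁ = 3.7 ξ₂.
Substitute: (2·3.7 + 1) ξ₂ = 403.8 → ξ₂ = 48.07 kmol, ξ₁ = 177.9 kmol.
Outlet amounts (n = n₀ + Σ ν·ξ):
  A: 745 − 2(177.9) − 1(48.07) = 341.2
  D: 2720 − 1(177.9) − 1(48.07) = 2494
  C: 0 + 1(177.9) = 177.9
  F: 0 + 1(48.07) = 48.07
Total out = 3061 kmol; y_C = 177.9 / 3061 = 0.0581.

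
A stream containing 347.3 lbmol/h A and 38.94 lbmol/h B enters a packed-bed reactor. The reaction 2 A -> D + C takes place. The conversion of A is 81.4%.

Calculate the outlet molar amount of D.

A reacted = 0.814 × 347.3 = 282.7 lbmol/h; ν_A = −2, so ξ = 282.7/2 = 141.4 lbmol/h.
Outlet amounts (n = n₀ + ν ξ):
  A: 347.3 − 2(141.4) = 64.6
  D: 0 + 1(141.4) = 141.4
  C: 0 + 1(141.4) = 141.4
  B: 38.94 (inert)

141 lbmol/h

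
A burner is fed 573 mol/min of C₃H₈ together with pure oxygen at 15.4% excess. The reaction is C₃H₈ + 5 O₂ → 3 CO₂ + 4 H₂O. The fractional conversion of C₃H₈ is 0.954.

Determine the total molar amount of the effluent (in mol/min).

Stoichiometric O₂ = 5 × 573 = 2865 mol/min; O₂ fed = 2865 × 1.154 = 3306 mol/min.
Fuel reacted = 0.954 × 573 → ξ = 546.6 mol/min.
Outlet (n = n₀ + ν ξ):
  C₃H₈: 573 − 1(546.6) = 26.36
  O₂: 3306 − 5(546.6) = 573
  CO₂: 0 + 3(546.6) = 1640
  H₂O: 0 + 4(546.6) = 2187
Total out = 26.36 + 573 + 1640 + 2187 = 4426 mol/min.

4430 mol/min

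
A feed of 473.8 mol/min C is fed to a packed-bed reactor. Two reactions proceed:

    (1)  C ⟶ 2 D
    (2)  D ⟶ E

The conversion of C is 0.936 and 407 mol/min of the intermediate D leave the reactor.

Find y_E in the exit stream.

Conversion of C: C consumed = 1ξ₁ = 0.936 × 473.8 → ξ₁ = 443.5 mol/min.
D balance: n_D = 0 + 2ξ₁ − 1ξ₂ = 407 → ξ₂ = (2·443.5 − 407)/1 = 480 mol/min.
Outlet amounts (n = n₀ + Σ ν·ξ):
  C: 473.8 − 1(443.5) = 30.32
  D: 0 + 2(443.5) − 1(480) = 407
  E: 0 + 1(480) = 480
Total out = 917.3 mol/min; y_E = 480 / 917.3 = 0.5232.

0.523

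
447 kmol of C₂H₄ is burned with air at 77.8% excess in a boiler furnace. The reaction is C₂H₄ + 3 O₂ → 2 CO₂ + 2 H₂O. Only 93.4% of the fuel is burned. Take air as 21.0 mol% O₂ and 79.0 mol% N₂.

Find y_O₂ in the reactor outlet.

Stoichiometric O₂ = 3 × 447 = 1341 kmol; O₂ fed = 1341 × 1.778 = 2384 kmol.
N₂ fed = 2384 × 79/21 = 8970 kmol.
Fuel reacted = 0.934 × 447 → ξ = 417.5 kmol.
Outlet (n = n₀ + ν ξ):
  C₂H₄: 447 − 1(417.5) = 29.5
  O₂: 2384 − 3(417.5) = 1132
  N₂: 8970 (inert)
  CO₂: 0 + 2(417.5) = 835
  H₂O: 0 + 2(417.5) = 835
Total out = 11800 kmol; y_O₂ = 1132 / 11800 = 0.09591.

0.0959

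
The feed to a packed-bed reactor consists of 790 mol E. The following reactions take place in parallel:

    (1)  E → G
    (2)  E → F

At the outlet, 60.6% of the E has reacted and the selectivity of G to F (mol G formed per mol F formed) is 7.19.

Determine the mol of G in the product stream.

420 mol

Conversion of E: E consumed = 0.606 × 790 = 478.7 mol = 1ξ₁ + 1ξ₂.
Selectivity: 1ξ₁ / (1ξ₂) = 7.19 → ξ₁ = 7.19 ξ₂.
Substitute: (1·7.19 + 1) ξ₂ = 478.7 → ξ₂ = 58.45 mol, ξ₁ = 420.3 mol.
Outlet amounts (n = n₀ + Σ ν·ξ):
  E: 790 − 1(420.3) − 1(58.45) = 311.3
  G: 0 + 1(420.3) = 420.3
  F: 0 + 1(58.45) = 58.45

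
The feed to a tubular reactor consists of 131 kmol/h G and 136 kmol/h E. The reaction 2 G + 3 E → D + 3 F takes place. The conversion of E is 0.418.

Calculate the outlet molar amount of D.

18.9 kmol/h

E reacted = 0.418 × 136 = 56.85 kmol/h; ν_E = −3, so ξ = 56.85/3 = 18.95 kmol/h.
Outlet amounts (n = n₀ + ν ξ):
  G: 131 − 2(18.95) = 93.1
  E: 136 − 3(18.95) = 79.15
  D: 0 + 1(18.95) = 18.95
  F: 0 + 3(18.95) = 56.85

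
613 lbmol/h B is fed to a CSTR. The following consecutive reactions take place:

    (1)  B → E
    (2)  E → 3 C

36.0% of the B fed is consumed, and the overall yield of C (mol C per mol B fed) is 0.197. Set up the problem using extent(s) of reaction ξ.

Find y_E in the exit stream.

0.26

Conversion of B: B consumed = 1ξ₁ = 0.36 × 613 → ξ₁ = 220.7 lbmol/h.
Yield of C: 3ξ₂ / 613 = 0.197 → ξ₂ = 40.25 lbmol/h.
Outlet amounts (n = n₀ + Σ ν·ξ):
  B: 613 − 1(220.7) = 392.3
  E: 0 + 1(220.7) − 1(40.25) = 180.4
  C: 0 + 3(40.25) = 120.8
Total out = 693.5 lbmol/h; y_E = 180.4 / 693.5 = 0.2602.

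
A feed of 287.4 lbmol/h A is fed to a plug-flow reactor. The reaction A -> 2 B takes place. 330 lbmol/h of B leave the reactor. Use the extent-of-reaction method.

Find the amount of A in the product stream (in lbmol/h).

122 lbmol/h

For B: n = n₀ + 2ξ → 330 = 0 + 2ξ, giving ξ = 165 lbmol/h.
Outlet amounts (n = n₀ + ν ξ):
  A: 287.4 − 1(165) = 122.4
  B: 0 + 2(165) = 330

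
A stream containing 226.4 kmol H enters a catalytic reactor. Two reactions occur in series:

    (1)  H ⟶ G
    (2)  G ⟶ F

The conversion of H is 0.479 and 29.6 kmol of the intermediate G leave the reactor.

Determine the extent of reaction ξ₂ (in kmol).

Conversion of H: H consumed = 1ξ₁ = 0.479 × 226.4 → ξ₁ = 108.4 kmol.
G balance: n_G = 0 + 1ξ₁ − 1ξ₂ = 29.6 → ξ₂ = (1·108.4 − 29.6)/1 = 78.85 kmol.
Outlet amounts (n = n₀ + Σ ν·ξ):
  H: 226.4 − 1(108.4) = 118
  G: 0 + 1(108.4) − 1(78.85) = 29.6
  F: 0 + 1(78.85) = 78.85

ξ₂ = 78.8 kmol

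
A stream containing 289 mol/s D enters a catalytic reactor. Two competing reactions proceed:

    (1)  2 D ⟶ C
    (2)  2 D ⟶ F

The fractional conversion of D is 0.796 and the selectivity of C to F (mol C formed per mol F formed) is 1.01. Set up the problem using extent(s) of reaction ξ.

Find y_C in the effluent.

Conversion of D: D consumed = 0.796 × 289 = 230 mol/s = 2ξ₁ + 2ξ₂.
Selectivity: 1ξ₁ / (1ξ₂) = 1.01 → ξ₁ = 1.01 ξ₂.
Substitute: (2·1.01 + 2) ξ₂ = 230 → ξ₂ = 57.22 mol/s, ξ₁ = 57.8 mol/s.
Outlet amounts (n = n₀ + Σ ν·ξ):
  D: 289 − 2(57.8) − 2(57.22) = 58.96
  C: 0 + 1(57.8) = 57.8
  F: 0 + 1(57.22) = 57.22
Total out = 174 mol/s; y_C = 57.8 / 174 = 0.3322.

0.332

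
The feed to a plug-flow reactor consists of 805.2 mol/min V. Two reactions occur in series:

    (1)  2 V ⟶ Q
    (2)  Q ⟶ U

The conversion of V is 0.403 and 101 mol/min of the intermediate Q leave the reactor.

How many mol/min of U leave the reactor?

61.2 mol/min

Conversion of V: V consumed = 2ξ₁ = 0.403 × 805.2 → ξ₁ = 162.2 mol/min.
Q balance: n_Q = 0 + 1ξ₁ − 1ξ₂ = 101 → ξ₂ = (1·162.2 − 101)/1 = 61.25 mol/min.
Outlet amounts (n = n₀ + Σ ν·ξ):
  V: 805.2 − 2(162.2) = 480.7
  Q: 0 + 1(162.2) − 1(61.25) = 101
  U: 0 + 1(61.25) = 61.25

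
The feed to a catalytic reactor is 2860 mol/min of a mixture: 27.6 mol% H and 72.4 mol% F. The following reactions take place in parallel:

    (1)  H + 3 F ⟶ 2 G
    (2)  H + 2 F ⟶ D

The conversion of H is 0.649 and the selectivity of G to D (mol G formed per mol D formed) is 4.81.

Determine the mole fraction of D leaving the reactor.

0.082

Conversion of H: H consumed = 0.649 × 789.4 = 512.3 mol/min = 1ξ₁ + 1ξ₂.
Selectivity: 2ξ₁ / (1ξ₂) = 4.81 → ξ₁ = 2.405 ξ₂.
Substitute: (1·2.405 + 1) ξ₂ = 512.3 → ξ₂ = 150.5 mol/min, ξ₁ = 361.8 mol/min.
Outlet amounts (n = n₀ + Σ ν·ξ):
  H: 789.4 − 1(361.8) − 1(150.5) = 277.1
  F: 2071 − 3(361.8) − 2(150.5) = 684.2
  G: 0 + 2(361.8) = 723.7
  D: 0 + 1(150.5) = 150.5
Total out = 1835 mol/min; y_D = 150.5 / 1835 = 0.08197.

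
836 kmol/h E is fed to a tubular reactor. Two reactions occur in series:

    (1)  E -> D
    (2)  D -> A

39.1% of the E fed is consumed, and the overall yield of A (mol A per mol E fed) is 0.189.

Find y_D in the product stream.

Conversion of E: E consumed = 1ξ₁ = 0.391 × 836 → ξ₁ = 326.9 kmol/h.
Yield of A: 1ξ₂ / 836 = 0.189 → ξ₂ = 158 kmol/h.
Outlet amounts (n = n₀ + Σ ν·ξ):
  E: 836 − 1(326.9) = 509.1
  D: 0 + 1(326.9) − 1(158) = 168.9
  A: 0 + 1(158) = 158
Total out = 836 kmol/h; y_D = 168.9 / 836 = 0.202.

0.202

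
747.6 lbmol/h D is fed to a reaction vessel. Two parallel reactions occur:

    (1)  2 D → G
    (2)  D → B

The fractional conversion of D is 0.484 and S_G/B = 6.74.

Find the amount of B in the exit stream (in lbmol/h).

Conversion of D: D consumed = 0.484 × 747.6 = 361.8 lbmol/h = 2ξ₁ + 1ξ₂.
Selectivity: 1ξ₁ / (1ξ₂) = 6.74 → ξ₁ = 6.74 ξ₂.
Substitute: (2·6.74 + 1) ξ₂ = 361.8 → ξ₂ = 24.99 lbmol/h, ξ₁ = 168.4 lbmol/h.
Outlet amounts (n = n₀ + Σ ν·ξ):
  D: 747.6 − 2(168.4) − 1(24.99) = 385.8
  G: 0 + 1(168.4) = 168.4
  B: 0 + 1(24.99) = 24.99

25 lbmol/h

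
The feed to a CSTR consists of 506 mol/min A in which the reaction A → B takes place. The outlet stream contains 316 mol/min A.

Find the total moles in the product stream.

For A: n = n₀ − 1ξ → 316 = 506 − 1ξ, giving ξ = 190 mol/min.
Outlet amounts (n = n₀ + ν ξ):
  A: 506 − 1(190) = 316
  B: 0 + 1(190) = 190
Total out = 316 + 190 = 506 mol/min.

506 mol/min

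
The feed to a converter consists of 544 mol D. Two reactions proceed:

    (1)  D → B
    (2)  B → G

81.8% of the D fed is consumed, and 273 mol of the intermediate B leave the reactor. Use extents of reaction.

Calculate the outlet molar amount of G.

172 mol

Conversion of D: D consumed = 1ξ₁ = 0.818 × 544 → ξ₁ = 445 mol.
B balance: n_B = 0 + 1ξ₁ − 1ξ₂ = 273 → ξ₂ = (1·445 − 273)/1 = 172 mol.
Outlet amounts (n = n₀ + Σ ν·ξ):
  D: 544 − 1(445) = 99.01
  B: 0 + 1(445) − 1(172) = 273
  G: 0 + 1(172) = 172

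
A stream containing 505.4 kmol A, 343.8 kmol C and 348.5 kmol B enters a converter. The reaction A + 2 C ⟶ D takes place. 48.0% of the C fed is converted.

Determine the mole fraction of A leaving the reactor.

C reacted = 0.48 × 343.8 = 165 kmol; ν_C = −2, so ξ = 165/2 = 82.51 kmol.
Outlet amounts (n = n₀ + ν ξ):
  A: 505.4 − 1(82.51) = 422.9
  C: 343.8 − 2(82.51) = 178.8
  D: 0 + 1(82.51) = 82.51
  B: 348.5 (inert)
Total out = 1033 kmol; y_A = 422.9 / 1033 = 0.4095.

0.41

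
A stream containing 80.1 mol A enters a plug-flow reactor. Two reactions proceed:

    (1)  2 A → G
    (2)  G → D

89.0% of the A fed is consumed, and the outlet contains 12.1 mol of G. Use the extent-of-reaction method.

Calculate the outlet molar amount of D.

23.5 mol

Conversion of A: A consumed = 2ξ₁ = 0.89 × 80.1 → ξ₁ = 35.64 mol.
G balance: n_G = 0 + 1ξ₁ − 1ξ₂ = 12.1 → ξ₂ = (1·35.64 − 12.1)/1 = 23.54 mol.
Outlet amounts (n = n₀ + Σ ν·ξ):
  A: 80.1 − 2(35.64) = 8.811
  G: 0 + 1(35.64) − 1(23.54) = 12.1
  D: 0 + 1(23.54) = 23.54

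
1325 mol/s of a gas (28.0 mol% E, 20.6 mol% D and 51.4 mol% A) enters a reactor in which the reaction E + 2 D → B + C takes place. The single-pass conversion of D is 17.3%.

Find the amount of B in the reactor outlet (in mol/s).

D reacted = 0.173 × 273 = 47.22 mol/s; ν_D = −2, so ξ = 47.22/2 = 23.61 mol/s.
Outlet amounts (n = n₀ + ν ξ):
  E: 371 − 1(23.61) = 347.4
  D: 273 − 2(23.61) = 225.7
  B: 0 + 1(23.61) = 23.61
  C: 0 + 1(23.61) = 23.61
  A: 681 (inert)

23.6 mol/s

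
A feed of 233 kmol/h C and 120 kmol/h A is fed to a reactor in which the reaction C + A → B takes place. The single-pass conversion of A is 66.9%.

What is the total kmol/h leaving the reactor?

A reacted = 0.669 × 120 = 80.28 kmol/h; ν_A = −1, so ξ = 80.28/1 = 80.28 kmol/h.
Outlet amounts (n = n₀ + ν ξ):
  C: 233 − 1(80.28) = 152.7
  A: 120 − 1(80.28) = 39.72
  B: 0 + 1(80.28) = 80.28
Total out = 152.7 + 39.72 + 80.28 = 272.7 kmol/h.

273 kmol/h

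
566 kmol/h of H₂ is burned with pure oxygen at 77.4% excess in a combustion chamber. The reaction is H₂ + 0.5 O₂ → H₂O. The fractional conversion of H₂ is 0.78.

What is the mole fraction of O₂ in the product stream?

Stoichiometric O₂ = 0.5 × 566 = 283 kmol/h; O₂ fed = 283 × 1.774 = 502 kmol/h.
Fuel reacted = 0.78 × 566 → ξ = 441.5 kmol/h.
Outlet (n = n₀ + ν ξ):
  H₂: 566 − 1(441.5) = 124.5
  O₂: 502 − 0.5(441.5) = 281.3
  H₂O: 0 + 1(441.5) = 441.5
Total out = 847.3 kmol/h; y_O₂ = 281.3 / 847.3 = 0.332.

0.332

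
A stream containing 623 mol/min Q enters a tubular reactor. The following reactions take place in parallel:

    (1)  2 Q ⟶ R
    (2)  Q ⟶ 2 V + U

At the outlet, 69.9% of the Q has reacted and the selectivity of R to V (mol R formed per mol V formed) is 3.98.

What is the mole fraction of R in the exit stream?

0.436

Conversion of Q: Q consumed = 0.699 × 623 = 435.5 mol/min = 2ξ₁ + 1ξ₂.
Selectivity: 1ξ₁ / (2ξ₂) = 3.98 → ξ₁ = 7.96 ξ₂.
Substitute: (2·7.96 + 1) ξ₂ = 435.5 → ξ₂ = 25.74 mol/min, ξ₁ = 204.9 mol/min.
Outlet amounts (n = n₀ + Σ ν·ξ):
  Q: 623 − 2(204.9) − 1(25.74) = 187.5
  R: 0 + 1(204.9) = 204.9
  V: 0 + 2(25.74) = 51.47
  U: 0 + 1(25.74) = 25.74
Total out = 469.6 mol/min; y_R = 204.9 / 469.6 = 0.4363.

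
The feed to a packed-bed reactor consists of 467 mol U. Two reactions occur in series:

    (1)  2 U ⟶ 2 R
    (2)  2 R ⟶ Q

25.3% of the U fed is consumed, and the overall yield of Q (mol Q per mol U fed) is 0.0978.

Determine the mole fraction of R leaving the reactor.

Conversion of U: U consumed = 2ξ₁ = 0.253 × 467 → ξ₁ = 59.08 mol.
Yield of Q: 1ξ₂ / 467 = 0.0978 → ξ₂ = 45.67 mol.
Outlet amounts (n = n₀ + Σ ν·ξ):
  U: 467 − 2(59.08) = 348.8
  R: 0 + 2(59.08) − 2(45.67) = 26.81
  Q: 0 + 1(45.67) = 45.67
Total out = 421.3 mol; y_R = 26.81 / 421.3 = 0.06362.

0.0636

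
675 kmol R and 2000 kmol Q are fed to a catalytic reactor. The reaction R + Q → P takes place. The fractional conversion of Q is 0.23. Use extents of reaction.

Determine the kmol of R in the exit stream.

Q reacted = 0.23 × 2000 = 460 kmol; ν_Q = −1, so ξ = 460/1 = 460 kmol.
Outlet amounts (n = n₀ + ν ξ):
  R: 675 − 1(460) = 215
  Q: 2000 − 1(460) = 1540
  P: 0 + 1(460) = 460

215 kmol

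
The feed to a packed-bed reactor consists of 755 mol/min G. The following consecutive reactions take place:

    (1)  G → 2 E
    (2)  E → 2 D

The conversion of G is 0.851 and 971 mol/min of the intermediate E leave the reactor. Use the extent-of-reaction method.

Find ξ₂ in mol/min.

ξ₂ = 314 mol/min

Conversion of G: G consumed = 1ξ₁ = 0.851 × 755 → ξ₁ = 642.5 mol/min.
E balance: n_E = 0 + 2ξ₁ − 1ξ₂ = 971 → ξ₂ = (2·642.5 − 971)/1 = 314 mol/min.
Outlet amounts (n = n₀ + Σ ν·ξ):
  G: 755 − 1(642.5) = 112.5
  E: 0 + 2(642.5) − 1(314) = 971
  D: 0 + 2(314) = 628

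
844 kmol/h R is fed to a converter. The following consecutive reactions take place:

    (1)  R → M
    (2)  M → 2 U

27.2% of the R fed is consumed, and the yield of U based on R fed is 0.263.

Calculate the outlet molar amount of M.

119 kmol/h

Conversion of R: R consumed = 1ξ₁ = 0.272 × 844 → ξ₁ = 229.6 kmol/h.
Yield of U: 2ξ₂ / 844 = 0.263 → ξ₂ = 111 kmol/h.
Outlet amounts (n = n₀ + Σ ν·ξ):
  R: 844 − 1(229.6) = 614.4
  M: 0 + 1(229.6) − 1(111) = 118.6
  U: 0 + 2(111) = 222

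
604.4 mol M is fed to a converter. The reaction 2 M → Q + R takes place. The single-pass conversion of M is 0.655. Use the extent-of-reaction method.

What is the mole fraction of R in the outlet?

M reacted = 0.655 × 604.4 = 395.9 mol; ν_M = −2, so ξ = 395.9/2 = 197.9 mol.
Outlet amounts (n = n₀ + ν ξ):
  M: 604.4 − 2(197.9) = 208.5
  Q: 0 + 1(197.9) = 197.9
  R: 0 + 1(197.9) = 197.9
Total out = 604.4 mol; y_R = 197.9 / 604.4 = 0.3275.

0.328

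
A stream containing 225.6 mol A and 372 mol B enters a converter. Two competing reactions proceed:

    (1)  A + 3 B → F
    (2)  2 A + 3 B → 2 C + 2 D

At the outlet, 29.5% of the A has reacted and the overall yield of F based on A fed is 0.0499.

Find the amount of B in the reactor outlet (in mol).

Yield of F: 1ξ₁ / 225.6 = 0.0499 → ξ₁ = 11.26 mol.
Conversion of A: 1ξ₁ + 2ξ₂ = 0.295 × 225.6 = 66.55 → ξ₂ = 27.65 mol.
Outlet amounts (n = n₀ + Σ ν·ξ):
  A: 225.6 − 1(11.26) − 2(27.65) = 159
  B: 372 − 3(11.26) − 3(27.65) = 255.3
  F: 0 + 1(11.26) = 11.26
  C: 0 + 2(27.65) = 55.29
  D: 0 + 2(27.65) = 55.29

255 mol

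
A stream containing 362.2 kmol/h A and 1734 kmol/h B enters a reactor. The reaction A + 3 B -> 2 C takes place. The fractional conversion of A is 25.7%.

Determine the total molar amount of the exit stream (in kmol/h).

1910 kmol/h

A reacted = 0.257 × 362.2 = 93.09 kmol/h; ν_A = −1, so ξ = 93.09/1 = 93.09 kmol/h.
Outlet amounts (n = n₀ + ν ξ):
  A: 362.2 − 1(93.09) = 269.1
  B: 1734 − 3(93.09) = 1455
  C: 0 + 2(93.09) = 186.2
Total out = 269.1 + 1455 + 186.2 = 1910 kmol/h.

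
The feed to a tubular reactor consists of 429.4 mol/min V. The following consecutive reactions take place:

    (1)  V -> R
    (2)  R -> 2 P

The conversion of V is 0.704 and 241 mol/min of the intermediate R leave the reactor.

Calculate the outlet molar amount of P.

Conversion of V: V consumed = 1ξ₁ = 0.704 × 429.4 → ξ₁ = 302.3 mol/min.
R balance: n_R = 0 + 1ξ₁ − 1ξ₂ = 241 → ξ₂ = (1·302.3 − 241)/1 = 61.3 mol/min.
Outlet amounts (n = n₀ + Σ ν·ξ):
  V: 429.4 − 1(302.3) = 127.1
  R: 0 + 1(302.3) − 1(61.3) = 241
  P: 0 + 2(61.3) = 122.6

123 mol/min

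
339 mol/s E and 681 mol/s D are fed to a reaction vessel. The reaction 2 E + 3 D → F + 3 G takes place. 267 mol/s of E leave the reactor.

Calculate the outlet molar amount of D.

For E: n = n₀ − 2ξ → 267 = 339 − 2ξ, giving ξ = 36 mol/s.
Outlet amounts (n = n₀ + ν ξ):
  E: 339 − 2(36) = 267
  D: 681 − 3(36) = 573
  F: 0 + 1(36) = 36
  G: 0 + 3(36) = 108

573 mol/s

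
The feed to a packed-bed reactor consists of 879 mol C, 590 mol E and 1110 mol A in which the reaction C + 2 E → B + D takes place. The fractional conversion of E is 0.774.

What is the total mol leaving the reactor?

2350 mol

E reacted = 0.774 × 590 = 456.7 mol; ν_E = −2, so ξ = 456.7/2 = 228.3 mol.
Outlet amounts (n = n₀ + ν ξ):
  C: 879 − 1(228.3) = 650.7
  E: 590 − 2(228.3) = 133.3
  B: 0 + 1(228.3) = 228.3
  D: 0 + 1(228.3) = 228.3
  A: 1110 (inert)
Total out = 650.7 + 133.3 + 228.3 + 228.3 + 1110 = 2351 mol.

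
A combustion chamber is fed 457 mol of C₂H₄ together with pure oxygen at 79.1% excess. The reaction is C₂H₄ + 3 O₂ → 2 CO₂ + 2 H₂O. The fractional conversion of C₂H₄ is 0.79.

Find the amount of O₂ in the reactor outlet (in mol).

1370 mol

Stoichiometric O₂ = 3 × 457 = 1371 mol; O₂ fed = 1371 × 1.791 = 2455 mol.
Fuel reacted = 0.79 × 457 → ξ = 361 mol.
Outlet (n = n₀ + ν ξ):
  C₂H₄: 457 − 1(361) = 95.97
  O₂: 2455 − 3(361) = 1372
  CO₂: 0 + 2(361) = 722.1
  H₂O: 0 + 2(361) = 722.1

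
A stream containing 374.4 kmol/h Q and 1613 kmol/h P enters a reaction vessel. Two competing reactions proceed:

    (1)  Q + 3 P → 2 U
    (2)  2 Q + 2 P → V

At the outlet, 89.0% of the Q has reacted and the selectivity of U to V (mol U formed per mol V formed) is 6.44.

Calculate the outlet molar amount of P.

869 kmol/h

Conversion of Q: Q consumed = 0.89 × 374.4 = 333.2 kmol/h = 1ξ₁ + 2ξ₂.
Selectivity: 2ξ₁ / (1ξ₂) = 6.44 → ξ₁ = 3.22 ξ₂.
Substitute: (1·3.22 + 2) ξ₂ = 333.2 → ξ₂ = 63.83 kmol/h, ξ₁ = 205.5 kmol/h.
Outlet amounts (n = n₀ + Σ ν·ξ):
  Q: 374.4 − 1(205.5) − 2(63.83) = 41.18
  P: 1613 − 3(205.5) − 2(63.83) = 868.7
  U: 0 + 2(205.5) = 411.1
  V: 0 + 1(63.83) = 63.83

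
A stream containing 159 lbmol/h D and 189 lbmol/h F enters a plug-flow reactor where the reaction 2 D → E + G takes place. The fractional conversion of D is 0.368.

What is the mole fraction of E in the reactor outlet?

0.0841

D reacted = 0.368 × 159 = 58.51 lbmol/h; ν_D = −2, so ξ = 58.51/2 = 29.26 lbmol/h.
Outlet amounts (n = n₀ + ν ξ):
  D: 159 − 2(29.26) = 100.5
  E: 0 + 1(29.26) = 29.26
  G: 0 + 1(29.26) = 29.26
  F: 189 (inert)
Total out = 348 lbmol/h; y_E = 29.26 / 348 = 0.08407.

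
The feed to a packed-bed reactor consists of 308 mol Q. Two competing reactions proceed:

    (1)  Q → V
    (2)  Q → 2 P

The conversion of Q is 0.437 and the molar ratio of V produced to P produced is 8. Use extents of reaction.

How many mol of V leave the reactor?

Conversion of Q: Q consumed = 0.437 × 308 = 134.6 mol = 1ξ₁ + 1ξ₂.
Selectivity: 1ξ₁ / (2ξ₂) = 8 → ξ₁ = 16 ξ₂.
Substitute: (1·16 + 1) ξ₂ = 134.6 → ξ₂ = 7.917 mol, ξ₁ = 126.7 mol.
Outlet amounts (n = n₀ + Σ ν·ξ):
  Q: 308 − 1(126.7) − 1(7.917) = 173.4
  V: 0 + 1(126.7) = 126.7
  P: 0 + 2(7.917) = 15.83

127 mol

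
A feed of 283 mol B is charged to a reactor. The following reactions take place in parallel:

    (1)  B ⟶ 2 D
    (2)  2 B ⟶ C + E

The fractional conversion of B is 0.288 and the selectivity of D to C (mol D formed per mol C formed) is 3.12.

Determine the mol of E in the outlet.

Conversion of B: B consumed = 0.288 × 283 = 81.5 mol = 1ξ₁ + 2ξ₂.
Selectivity: 2ξ₁ / (1ξ₂) = 3.12 → ξ₁ = 1.56 ξ₂.
Substitute: (1·1.56 + 2) ξ₂ = 81.5 → ξ₂ = 22.89 mol, ξ₁ = 35.72 mol.
Outlet amounts (n = n₀ + Σ ν·ξ):
  B: 283 − 1(35.72) − 2(22.89) = 201.5
  D: 0 + 2(35.72) = 71.43
  C: 0 + 1(22.89) = 22.89
  E: 0 + 1(22.89) = 22.89

22.9 mol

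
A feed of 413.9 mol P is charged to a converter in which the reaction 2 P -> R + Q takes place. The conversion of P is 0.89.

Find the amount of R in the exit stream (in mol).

P reacted = 0.89 × 413.9 = 368.4 mol; ν_P = −2, so ξ = 368.4/2 = 184.2 mol.
Outlet amounts (n = n₀ + ν ξ):
  P: 413.9 − 2(184.2) = 45.53
  R: 0 + 1(184.2) = 184.2
  Q: 0 + 1(184.2) = 184.2

184 mol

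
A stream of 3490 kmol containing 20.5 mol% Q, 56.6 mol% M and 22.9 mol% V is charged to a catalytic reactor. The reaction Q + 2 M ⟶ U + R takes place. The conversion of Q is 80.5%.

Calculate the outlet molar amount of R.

576 kmol

Q reacted = 0.805 × 715.5 = 575.9 kmol; ν_Q = −1, so ξ = 575.9/1 = 575.9 kmol.
Outlet amounts (n = n₀ + ν ξ):
  Q: 715.5 − 1(575.9) = 139.5
  M: 1975 − 2(575.9) = 823.5
  U: 0 + 1(575.9) = 575.9
  R: 0 + 1(575.9) = 575.9
  V: 799.2 (inert)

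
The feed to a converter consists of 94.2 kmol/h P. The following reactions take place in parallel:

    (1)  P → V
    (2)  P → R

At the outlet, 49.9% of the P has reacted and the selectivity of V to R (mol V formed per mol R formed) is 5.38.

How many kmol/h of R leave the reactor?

Conversion of P: P consumed = 0.499 × 94.2 = 47.01 kmol/h = 1ξ₁ + 1ξ₂.
Selectivity: 1ξ₁ / (1ξ₂) = 5.38 → ξ₁ = 5.38 ξ₂.
Substitute: (1·5.38 + 1) ξ₂ = 47.01 → ξ₂ = 7.368 kmol/h, ξ₁ = 39.64 kmol/h.
Outlet amounts (n = n₀ + Σ ν·ξ):
  P: 94.2 − 1(39.64) − 1(7.368) = 47.19
  V: 0 + 1(39.64) = 39.64
  R: 0 + 1(7.368) = 7.368

7.37 kmol/h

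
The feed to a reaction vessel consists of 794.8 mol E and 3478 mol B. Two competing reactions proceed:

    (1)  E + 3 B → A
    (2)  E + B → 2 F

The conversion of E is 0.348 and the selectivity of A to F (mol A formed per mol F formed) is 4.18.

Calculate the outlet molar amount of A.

Conversion of E: E consumed = 0.348 × 794.8 = 276.6 mol = 1ξ₁ + 1ξ₂.
Selectivity: 1ξ₁ / (2ξ₂) = 4.18 → ξ₁ = 8.36 ξ₂.
Substitute: (1·8.36 + 1) ξ₂ = 276.6 → ξ₂ = 29.55 mol, ξ₁ = 247 mol.
Outlet amounts (n = n₀ + Σ ν·ξ):
  E: 794.8 − 1(247) − 1(29.55) = 518.2
  B: 3478 − 3(247) − 1(29.55) = 2707
  A: 0 + 1(247) = 247
  F: 0 + 2(29.55) = 59.1

247 mol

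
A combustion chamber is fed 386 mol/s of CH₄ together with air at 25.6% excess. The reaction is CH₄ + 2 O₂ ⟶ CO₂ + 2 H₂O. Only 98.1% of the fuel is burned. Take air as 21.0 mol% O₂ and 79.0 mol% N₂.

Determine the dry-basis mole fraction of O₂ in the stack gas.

Stoichiometric O₂ = 2 × 386 = 772 mol/s; O₂ fed = 772 × 1.256 = 969.6 mol/s.
N₂ fed = 969.6 × 79/21 = 3648 mol/s.
Fuel reacted = 0.981 × 386 → ξ = 378.7 mol/s.
Outlet (n = n₀ + ν ξ):
  CH₄: 386 − 1(378.7) = 7.334
  O₂: 969.6 − 2(378.7) = 212.3
  N₂: 3648 (inert)
  CO₂: 0 + 1(378.7) = 378.7
  H₂O: 0 + 2(378.7) = 757.3
Dry total = 4246 mol/s; y_O₂ (dry) = 212.3 / 4246 = 0.05.

0.05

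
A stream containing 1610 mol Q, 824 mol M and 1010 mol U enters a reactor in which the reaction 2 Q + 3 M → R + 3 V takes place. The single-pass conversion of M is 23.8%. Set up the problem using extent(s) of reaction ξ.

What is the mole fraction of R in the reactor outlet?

0.0193

M reacted = 0.238 × 824 = 196.1 mol; ν_M = −3, so ξ = 196.1/3 = 65.37 mol.
Outlet amounts (n = n₀ + ν ξ):
  Q: 1610 − 2(65.37) = 1479
  M: 824 − 3(65.37) = 627.9
  R: 0 + 1(65.37) = 65.37
  V: 0 + 3(65.37) = 196.1
  U: 1010 (inert)
Total out = 3379 mol; y_R = 65.37 / 3379 = 0.01935.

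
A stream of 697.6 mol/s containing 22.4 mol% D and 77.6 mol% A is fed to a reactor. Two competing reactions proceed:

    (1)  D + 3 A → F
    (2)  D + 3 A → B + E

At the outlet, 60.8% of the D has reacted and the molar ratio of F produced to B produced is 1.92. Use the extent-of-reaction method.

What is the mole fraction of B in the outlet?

Conversion of D: D consumed = 0.608 × 156.3 = 95.01 mol/s = 1ξ₁ + 1ξ₂.
Selectivity: 1ξ₁ / (1ξ₂) = 1.92 → ξ₁ = 1.92 ξ₂.
Substitute: (1·1.92 + 1) ξ₂ = 95.01 → ξ₂ = 32.54 mol/s, ξ₁ = 62.47 mol/s.
Outlet amounts (n = n₀ + Σ ν·ξ):
  D: 156.3 − 1(62.47) − 1(32.54) = 61.25
  A: 541.3 − 3(62.47) − 3(32.54) = 256.3
  F: 0 + 1(62.47) = 62.47
  B: 0 + 1(32.54) = 32.54
  E: 0 + 1(32.54) = 32.54
Total out = 445.1 mol/s; y_B = 32.54 / 445.1 = 0.0731.

0.0731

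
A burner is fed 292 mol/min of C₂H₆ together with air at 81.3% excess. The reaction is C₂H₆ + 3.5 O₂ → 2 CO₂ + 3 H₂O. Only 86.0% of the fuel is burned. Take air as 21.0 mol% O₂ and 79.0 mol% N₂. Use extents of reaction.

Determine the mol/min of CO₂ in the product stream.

502 mol/min

Stoichiometric O₂ = 3.5 × 292 = 1022 mol/min; O₂ fed = 1022 × 1.813 = 1853 mol/min.
N₂ fed = 1853 × 79/21 = 6970 mol/min.
Fuel reacted = 0.86 × 292 → ξ = 251.1 mol/min.
Outlet (n = n₀ + ν ξ):
  C₂H₆: 292 − 1(251.1) = 40.88
  O₂: 1853 − 3.5(251.1) = 974
  N₂: 6970 (inert)
  CO₂: 0 + 2(251.1) = 502.2
  H₂O: 0 + 3(251.1) = 753.4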